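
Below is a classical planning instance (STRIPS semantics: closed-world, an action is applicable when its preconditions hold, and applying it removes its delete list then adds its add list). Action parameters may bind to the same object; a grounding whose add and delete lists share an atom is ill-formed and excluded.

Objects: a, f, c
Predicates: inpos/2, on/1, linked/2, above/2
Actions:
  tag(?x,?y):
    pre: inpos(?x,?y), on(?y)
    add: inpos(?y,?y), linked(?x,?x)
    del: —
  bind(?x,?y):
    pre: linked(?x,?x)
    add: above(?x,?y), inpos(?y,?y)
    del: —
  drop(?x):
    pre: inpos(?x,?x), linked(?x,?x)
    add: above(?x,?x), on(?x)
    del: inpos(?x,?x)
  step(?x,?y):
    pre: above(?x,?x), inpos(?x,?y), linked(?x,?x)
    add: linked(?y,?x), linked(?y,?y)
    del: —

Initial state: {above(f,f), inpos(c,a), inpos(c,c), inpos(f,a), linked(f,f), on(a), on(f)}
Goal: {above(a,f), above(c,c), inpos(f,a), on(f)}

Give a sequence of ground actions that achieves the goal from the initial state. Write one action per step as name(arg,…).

tag(c,a); tag(a,a); bind(a,f); bind(c,c)

1. tag(c,a)  →  {above(f,f), inpos(a,a), inpos(c,a), inpos(c,c), inpos(f,a), linked(c,c), linked(f,f), on(a), on(f)}
2. tag(a,a)  →  {above(f,f), inpos(a,a), inpos(c,a), inpos(c,c), inpos(f,a), linked(a,a), linked(c,c), linked(f,f), on(a), on(f)}
3. bind(a,f)  →  {above(a,f), above(f,f), inpos(a,a), inpos(c,a), inpos(c,c), inpos(f,a), inpos(f,f), linked(a,a), linked(c,c), linked(f,f), on(a), on(f)}
4. bind(c,c)  →  {above(a,f), above(c,c), above(f,f), inpos(a,a), inpos(c,a), inpos(c,c), inpos(f,a), inpos(f,f), linked(a,a), linked(c,c), linked(f,f), on(a), on(f)}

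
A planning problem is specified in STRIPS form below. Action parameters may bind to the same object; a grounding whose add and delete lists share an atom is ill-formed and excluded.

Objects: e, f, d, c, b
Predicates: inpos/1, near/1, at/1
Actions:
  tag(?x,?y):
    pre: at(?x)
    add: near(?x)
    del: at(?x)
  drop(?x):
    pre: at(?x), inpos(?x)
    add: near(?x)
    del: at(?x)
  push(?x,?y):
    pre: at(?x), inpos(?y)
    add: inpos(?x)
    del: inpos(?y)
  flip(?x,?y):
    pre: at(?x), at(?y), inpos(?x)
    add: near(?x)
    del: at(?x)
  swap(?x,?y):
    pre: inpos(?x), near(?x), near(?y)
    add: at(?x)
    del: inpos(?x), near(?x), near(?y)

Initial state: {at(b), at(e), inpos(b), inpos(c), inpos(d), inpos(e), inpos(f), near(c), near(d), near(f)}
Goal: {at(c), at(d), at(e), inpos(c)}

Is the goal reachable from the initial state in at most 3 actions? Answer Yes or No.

1. swap(d,f)  →  {at(b), at(d), at(e), inpos(b), inpos(c), inpos(e), inpos(f), near(c)}
2. swap(c,c)  →  {at(b), at(c), at(d), at(e), inpos(b), inpos(e), inpos(f)}
3. push(c,e)  →  {at(b), at(c), at(d), at(e), inpos(b), inpos(c), inpos(f)}
optimal plan length = 3; 3 ≤ 3

Yes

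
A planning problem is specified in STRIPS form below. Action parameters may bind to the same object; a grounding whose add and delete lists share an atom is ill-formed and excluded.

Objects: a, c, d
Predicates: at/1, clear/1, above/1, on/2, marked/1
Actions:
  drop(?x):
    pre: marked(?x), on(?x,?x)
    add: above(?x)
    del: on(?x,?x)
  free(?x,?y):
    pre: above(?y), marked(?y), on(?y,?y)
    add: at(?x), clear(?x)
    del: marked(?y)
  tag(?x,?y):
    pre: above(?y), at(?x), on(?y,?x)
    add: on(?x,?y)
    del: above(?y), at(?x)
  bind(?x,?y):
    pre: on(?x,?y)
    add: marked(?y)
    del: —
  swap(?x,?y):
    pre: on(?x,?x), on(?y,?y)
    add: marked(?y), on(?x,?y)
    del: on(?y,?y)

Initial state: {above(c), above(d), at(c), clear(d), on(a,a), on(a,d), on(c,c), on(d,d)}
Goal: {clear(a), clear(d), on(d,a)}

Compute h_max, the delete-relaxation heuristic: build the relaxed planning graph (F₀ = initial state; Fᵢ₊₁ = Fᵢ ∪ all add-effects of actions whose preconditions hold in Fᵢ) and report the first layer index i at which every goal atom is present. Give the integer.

2

F0 = init (8 atoms)
F1 = F0 ∪ {marked(a), marked(c), marked(d), on(a,c), on(c,a), on(c,d), on(d,a), on(d,c)}  (16 atoms)
F2 = F1 ∪ {above(a), at(a), at(d), clear(a), clear(c)}  (21 atoms)
goal ⊆ F2  ⇒  h_max = 2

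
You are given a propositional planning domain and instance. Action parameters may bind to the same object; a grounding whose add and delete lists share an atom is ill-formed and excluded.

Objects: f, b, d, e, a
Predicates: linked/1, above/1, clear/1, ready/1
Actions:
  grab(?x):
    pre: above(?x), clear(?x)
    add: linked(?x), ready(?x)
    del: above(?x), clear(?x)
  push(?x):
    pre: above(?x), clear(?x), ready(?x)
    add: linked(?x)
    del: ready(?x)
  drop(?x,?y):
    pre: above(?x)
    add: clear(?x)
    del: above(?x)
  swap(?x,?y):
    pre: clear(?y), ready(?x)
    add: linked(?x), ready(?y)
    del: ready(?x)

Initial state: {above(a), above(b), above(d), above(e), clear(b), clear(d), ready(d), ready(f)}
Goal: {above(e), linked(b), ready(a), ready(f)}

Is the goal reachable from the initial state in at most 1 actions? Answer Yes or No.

No

1. grab(b)  →  {above(a), above(d), above(e), clear(d), linked(b), ready(b), ready(d), ready(f)}
2. drop(a,f)  →  {above(d), above(e), clear(a), clear(d), linked(b), ready(b), ready(d), ready(f)}
3. swap(b,a)  →  {above(d), above(e), clear(a), clear(d), linked(b), ready(a), ready(d), ready(f)}
optimal plan length = 3; 3 > 1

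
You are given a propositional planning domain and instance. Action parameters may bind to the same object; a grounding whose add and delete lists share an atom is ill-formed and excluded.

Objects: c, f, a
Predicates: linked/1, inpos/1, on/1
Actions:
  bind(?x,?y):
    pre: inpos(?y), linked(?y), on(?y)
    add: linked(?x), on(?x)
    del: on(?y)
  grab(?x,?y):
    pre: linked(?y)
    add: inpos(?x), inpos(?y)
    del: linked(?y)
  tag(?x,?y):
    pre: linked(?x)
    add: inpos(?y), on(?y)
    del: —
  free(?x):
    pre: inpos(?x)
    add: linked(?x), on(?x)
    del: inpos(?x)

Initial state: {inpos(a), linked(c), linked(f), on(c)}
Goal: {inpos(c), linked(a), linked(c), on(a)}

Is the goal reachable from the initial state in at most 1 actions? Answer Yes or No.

1. grab(c,f)  →  {inpos(a), inpos(c), inpos(f), linked(c), on(c)}
2. bind(a,c)  →  {inpos(a), inpos(c), inpos(f), linked(a), linked(c), on(a)}
optimal plan length = 2; 2 > 1

No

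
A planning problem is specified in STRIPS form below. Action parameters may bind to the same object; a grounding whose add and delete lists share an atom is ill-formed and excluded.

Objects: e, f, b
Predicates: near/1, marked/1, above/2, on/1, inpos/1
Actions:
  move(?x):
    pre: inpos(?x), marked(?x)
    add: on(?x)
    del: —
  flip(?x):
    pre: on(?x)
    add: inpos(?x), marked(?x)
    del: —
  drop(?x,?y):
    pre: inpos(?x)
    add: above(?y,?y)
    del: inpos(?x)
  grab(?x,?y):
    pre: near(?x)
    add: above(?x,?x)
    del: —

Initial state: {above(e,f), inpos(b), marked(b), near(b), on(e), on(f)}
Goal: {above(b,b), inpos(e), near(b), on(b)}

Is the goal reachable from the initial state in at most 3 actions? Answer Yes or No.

1. move(b)  →  {above(e,f), inpos(b), marked(b), near(b), on(b), on(e), on(f)}
2. flip(e)  →  {above(e,f), inpos(b), inpos(e), marked(b), marked(e), near(b), on(b), on(e), on(f)}
3. drop(b,b)  →  {above(b,b), above(e,f), inpos(e), marked(b), marked(e), near(b), on(b), on(e), on(f)}
optimal plan length = 3; 3 ≤ 3

Yes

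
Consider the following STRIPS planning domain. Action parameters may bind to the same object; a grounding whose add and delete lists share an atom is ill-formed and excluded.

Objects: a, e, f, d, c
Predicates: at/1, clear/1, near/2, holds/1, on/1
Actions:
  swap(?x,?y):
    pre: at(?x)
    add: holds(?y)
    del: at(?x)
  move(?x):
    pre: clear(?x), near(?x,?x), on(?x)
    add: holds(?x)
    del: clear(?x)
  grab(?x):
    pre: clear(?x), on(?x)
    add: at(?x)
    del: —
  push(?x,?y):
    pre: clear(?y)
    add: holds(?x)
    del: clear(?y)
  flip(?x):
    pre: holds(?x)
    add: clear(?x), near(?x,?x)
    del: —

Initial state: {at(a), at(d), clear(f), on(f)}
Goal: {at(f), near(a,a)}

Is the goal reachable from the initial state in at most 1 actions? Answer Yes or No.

No

1. swap(a,a)  →  {at(d), clear(f), holds(a), on(f)}
2. grab(f)  →  {at(d), at(f), clear(f), holds(a), on(f)}
3. flip(a)  →  {at(d), at(f), clear(a), clear(f), holds(a), near(a,a), on(f)}
optimal plan length = 3; 3 > 1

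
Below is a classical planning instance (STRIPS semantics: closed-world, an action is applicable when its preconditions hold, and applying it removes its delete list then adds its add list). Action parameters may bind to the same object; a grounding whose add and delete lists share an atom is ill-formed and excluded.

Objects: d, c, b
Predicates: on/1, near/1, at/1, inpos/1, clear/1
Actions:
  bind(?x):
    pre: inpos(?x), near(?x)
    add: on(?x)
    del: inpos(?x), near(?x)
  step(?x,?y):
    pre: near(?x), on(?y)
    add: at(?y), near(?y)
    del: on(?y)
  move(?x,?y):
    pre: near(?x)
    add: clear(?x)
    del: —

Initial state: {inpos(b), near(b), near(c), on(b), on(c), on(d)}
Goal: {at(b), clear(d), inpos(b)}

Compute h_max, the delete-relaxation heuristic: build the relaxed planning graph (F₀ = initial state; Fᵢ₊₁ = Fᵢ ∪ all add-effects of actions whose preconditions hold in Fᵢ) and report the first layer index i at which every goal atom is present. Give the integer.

2

F0 = init (6 atoms)
F1 = F0 ∪ {at(b), at(c), at(d), clear(b), clear(c), near(d)}  (12 atoms)
F2 = F1 ∪ {clear(d)}  (13 atoms)
goal ⊆ F2  ⇒  h_max = 2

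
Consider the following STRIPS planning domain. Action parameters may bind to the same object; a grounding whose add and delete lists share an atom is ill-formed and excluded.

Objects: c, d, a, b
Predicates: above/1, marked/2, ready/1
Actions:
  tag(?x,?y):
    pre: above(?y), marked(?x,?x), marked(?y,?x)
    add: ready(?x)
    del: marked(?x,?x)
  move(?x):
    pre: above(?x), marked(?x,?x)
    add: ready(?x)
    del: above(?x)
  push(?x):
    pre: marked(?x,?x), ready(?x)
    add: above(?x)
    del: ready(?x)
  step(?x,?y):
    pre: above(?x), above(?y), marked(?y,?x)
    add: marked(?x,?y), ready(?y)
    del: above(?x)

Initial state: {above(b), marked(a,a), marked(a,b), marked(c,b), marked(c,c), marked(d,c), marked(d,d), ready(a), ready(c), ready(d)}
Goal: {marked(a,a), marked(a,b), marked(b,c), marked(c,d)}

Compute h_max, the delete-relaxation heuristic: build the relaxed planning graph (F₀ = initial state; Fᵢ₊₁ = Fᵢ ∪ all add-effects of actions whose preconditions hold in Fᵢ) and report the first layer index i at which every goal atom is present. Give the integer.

F0 = init (10 atoms)
F1 = F0 ∪ {above(a), above(c), above(d)}  (13 atoms)
F2 = F1 ∪ {marked(b,a), marked(b,c), marked(c,d)}  (16 atoms)
goal ⊆ F2  ⇒  h_max = 2

2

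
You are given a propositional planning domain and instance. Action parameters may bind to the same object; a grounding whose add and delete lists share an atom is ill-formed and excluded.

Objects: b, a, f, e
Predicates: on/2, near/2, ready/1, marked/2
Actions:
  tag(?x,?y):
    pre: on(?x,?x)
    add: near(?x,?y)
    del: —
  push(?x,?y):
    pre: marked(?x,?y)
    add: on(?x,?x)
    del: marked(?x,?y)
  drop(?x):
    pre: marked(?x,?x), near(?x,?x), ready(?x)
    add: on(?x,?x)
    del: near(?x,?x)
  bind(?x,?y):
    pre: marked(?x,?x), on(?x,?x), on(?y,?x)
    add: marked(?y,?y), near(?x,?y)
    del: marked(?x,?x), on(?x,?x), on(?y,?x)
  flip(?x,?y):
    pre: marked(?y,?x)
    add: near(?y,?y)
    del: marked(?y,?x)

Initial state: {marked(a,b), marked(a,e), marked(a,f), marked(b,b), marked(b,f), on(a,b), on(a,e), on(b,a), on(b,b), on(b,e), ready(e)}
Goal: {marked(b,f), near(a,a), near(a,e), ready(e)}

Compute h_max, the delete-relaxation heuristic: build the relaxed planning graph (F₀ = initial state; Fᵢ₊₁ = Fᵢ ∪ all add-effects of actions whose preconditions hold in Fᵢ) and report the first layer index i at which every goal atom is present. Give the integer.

2

F0 = init (11 atoms)
F1 = F0 ∪ {marked(a,a), near(a,a), near(b,a), near(b,b), near(b,e), near(b,f), on(a,a)}  (18 atoms)
F2 = F1 ∪ {near(a,b), near(a,e), near(a,f)}  (21 atoms)
goal ⊆ F2  ⇒  h_max = 2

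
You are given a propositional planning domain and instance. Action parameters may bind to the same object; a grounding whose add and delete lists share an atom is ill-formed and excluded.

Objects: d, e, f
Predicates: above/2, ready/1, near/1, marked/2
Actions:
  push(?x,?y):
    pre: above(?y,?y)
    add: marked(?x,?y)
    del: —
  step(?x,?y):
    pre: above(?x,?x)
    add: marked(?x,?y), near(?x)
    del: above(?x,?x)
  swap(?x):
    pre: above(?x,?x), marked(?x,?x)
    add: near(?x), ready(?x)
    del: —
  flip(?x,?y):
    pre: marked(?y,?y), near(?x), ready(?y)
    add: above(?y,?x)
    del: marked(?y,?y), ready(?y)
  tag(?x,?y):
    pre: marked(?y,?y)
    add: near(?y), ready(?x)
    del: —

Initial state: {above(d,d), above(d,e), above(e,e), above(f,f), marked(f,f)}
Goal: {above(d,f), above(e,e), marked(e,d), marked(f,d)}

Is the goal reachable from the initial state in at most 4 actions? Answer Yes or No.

No

1. push(d,d)  →  {above(d,d), above(d,e), above(e,e), above(f,f), marked(d,d), marked(f,f)}
2. push(e,d)  →  {above(d,d), above(d,e), above(e,e), above(f,f), marked(d,d), marked(e,d), marked(f,f)}
3. push(f,d)  →  {above(d,d), above(d,e), above(e,e), above(f,f), marked(d,d), marked(e,d), marked(f,d), marked(f,f)}
4. tag(d,f)  →  {above(d,d), above(d,e), above(e,e), above(f,f), marked(d,d), marked(e,d), marked(f,d), marked(f,f), near(f), ready(d)}
5. flip(f,d)  →  {above(d,d), above(d,e), above(d,f), above(e,e), above(f,f), marked(e,d), marked(f,d), marked(f,f), near(f)}
optimal plan length = 5; 5 > 4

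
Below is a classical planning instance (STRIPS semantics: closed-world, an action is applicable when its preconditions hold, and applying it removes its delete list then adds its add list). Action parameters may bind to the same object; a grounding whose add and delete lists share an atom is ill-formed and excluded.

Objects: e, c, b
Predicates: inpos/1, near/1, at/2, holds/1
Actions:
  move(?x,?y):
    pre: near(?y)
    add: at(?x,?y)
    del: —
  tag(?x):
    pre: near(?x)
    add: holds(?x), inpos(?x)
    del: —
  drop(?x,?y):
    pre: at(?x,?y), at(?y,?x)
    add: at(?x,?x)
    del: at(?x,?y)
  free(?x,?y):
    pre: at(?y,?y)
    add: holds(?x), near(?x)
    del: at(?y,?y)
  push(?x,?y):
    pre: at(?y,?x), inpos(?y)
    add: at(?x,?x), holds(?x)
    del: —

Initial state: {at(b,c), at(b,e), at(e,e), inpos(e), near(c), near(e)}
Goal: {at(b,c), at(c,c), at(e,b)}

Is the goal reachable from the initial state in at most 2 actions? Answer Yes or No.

No

1. move(c,c)  →  {at(b,c), at(b,e), at(c,c), at(e,e), inpos(e), near(c), near(e)}
2. free(b,e)  →  {at(b,c), at(b,e), at(c,c), holds(b), inpos(e), near(b), near(c), near(e)}
3. move(e,b)  →  {at(b,c), at(b,e), at(c,c), at(e,b), holds(b), inpos(e), near(b), near(c), near(e)}
optimal plan length = 3; 3 > 2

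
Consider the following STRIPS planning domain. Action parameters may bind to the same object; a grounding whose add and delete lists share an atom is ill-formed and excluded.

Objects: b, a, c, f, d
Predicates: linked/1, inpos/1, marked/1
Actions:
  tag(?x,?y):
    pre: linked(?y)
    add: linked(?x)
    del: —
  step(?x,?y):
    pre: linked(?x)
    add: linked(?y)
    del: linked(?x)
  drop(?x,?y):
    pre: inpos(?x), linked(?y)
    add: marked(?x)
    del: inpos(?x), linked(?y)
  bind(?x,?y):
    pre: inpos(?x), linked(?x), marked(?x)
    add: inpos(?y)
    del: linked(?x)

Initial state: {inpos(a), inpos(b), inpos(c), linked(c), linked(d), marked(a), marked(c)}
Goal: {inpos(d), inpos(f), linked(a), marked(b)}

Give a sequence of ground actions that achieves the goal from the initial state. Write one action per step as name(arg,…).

tag(a,c); drop(b,d); bind(a,f); tag(a,c); bind(c,d)

1. tag(a,c)  →  {inpos(a), inpos(b), inpos(c), linked(a), linked(c), linked(d), marked(a), marked(c)}
2. drop(b,d)  →  {inpos(a), inpos(c), linked(a), linked(c), marked(a), marked(b), marked(c)}
3. bind(a,f)  →  {inpos(a), inpos(c), inpos(f), linked(c), marked(a), marked(b), marked(c)}
4. tag(a,c)  →  {inpos(a), inpos(c), inpos(f), linked(a), linked(c), marked(a), marked(b), marked(c)}
5. bind(c,d)  →  {inpos(a), inpos(c), inpos(d), inpos(f), linked(a), marked(a), marked(b), marked(c)}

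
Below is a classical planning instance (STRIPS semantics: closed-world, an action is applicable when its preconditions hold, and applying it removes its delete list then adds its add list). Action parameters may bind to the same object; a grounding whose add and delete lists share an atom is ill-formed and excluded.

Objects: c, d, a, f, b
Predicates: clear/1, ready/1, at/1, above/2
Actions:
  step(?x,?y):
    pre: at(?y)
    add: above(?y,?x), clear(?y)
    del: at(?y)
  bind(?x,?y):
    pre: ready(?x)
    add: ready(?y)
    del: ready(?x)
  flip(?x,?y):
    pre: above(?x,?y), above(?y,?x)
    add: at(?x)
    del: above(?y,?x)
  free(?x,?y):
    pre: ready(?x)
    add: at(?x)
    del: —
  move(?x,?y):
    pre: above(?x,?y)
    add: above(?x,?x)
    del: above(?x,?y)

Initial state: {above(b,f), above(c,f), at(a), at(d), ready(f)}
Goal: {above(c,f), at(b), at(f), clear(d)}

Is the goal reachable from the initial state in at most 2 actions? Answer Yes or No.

1. step(c,d)  →  {above(b,f), above(c,f), above(d,c), at(a), clear(d), ready(f)}
2. free(f,c)  →  {above(b,f), above(c,f), above(d,c), at(a), at(f), clear(d), ready(f)}
3. bind(f,b)  →  {above(b,f), above(c,f), above(d,c), at(a), at(f), clear(d), ready(b)}
4. free(b,c)  →  {above(b,f), above(c,f), above(d,c), at(a), at(b), at(f), clear(d), ready(b)}
optimal plan length = 4; 4 > 2

No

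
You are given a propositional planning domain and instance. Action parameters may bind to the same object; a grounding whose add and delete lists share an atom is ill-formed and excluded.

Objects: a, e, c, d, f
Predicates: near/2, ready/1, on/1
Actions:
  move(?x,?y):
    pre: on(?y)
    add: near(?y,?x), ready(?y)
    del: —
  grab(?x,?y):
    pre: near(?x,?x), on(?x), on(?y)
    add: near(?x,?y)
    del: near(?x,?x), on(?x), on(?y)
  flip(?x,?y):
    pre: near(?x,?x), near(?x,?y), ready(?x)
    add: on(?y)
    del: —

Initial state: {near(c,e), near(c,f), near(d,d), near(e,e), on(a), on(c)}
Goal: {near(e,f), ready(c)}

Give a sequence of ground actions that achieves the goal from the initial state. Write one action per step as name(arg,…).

move(c,c); flip(c,e); move(f,e)

1. move(c,c)  →  {near(c,c), near(c,e), near(c,f), near(d,d), near(e,e), on(a), on(c), ready(c)}
2. flip(c,e)  →  {near(c,c), near(c,e), near(c,f), near(d,d), near(e,e), on(a), on(c), on(e), ready(c)}
3. move(f,e)  →  {near(c,c), near(c,e), near(c,f), near(d,d), near(e,e), near(e,f), on(a), on(c), on(e), ready(c), ready(e)}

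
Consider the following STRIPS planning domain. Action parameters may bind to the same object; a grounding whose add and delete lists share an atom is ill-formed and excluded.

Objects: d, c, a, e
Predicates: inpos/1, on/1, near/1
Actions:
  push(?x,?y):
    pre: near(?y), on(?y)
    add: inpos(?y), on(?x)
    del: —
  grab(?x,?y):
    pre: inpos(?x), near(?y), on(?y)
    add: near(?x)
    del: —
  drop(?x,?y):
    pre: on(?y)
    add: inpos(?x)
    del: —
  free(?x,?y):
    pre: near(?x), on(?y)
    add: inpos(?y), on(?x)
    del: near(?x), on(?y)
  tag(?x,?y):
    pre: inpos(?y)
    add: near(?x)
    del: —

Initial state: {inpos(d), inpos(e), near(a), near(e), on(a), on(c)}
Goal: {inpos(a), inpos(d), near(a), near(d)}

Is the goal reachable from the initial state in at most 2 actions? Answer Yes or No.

Yes

1. push(d,a)  →  {inpos(a), inpos(d), inpos(e), near(a), near(e), on(a), on(c), on(d)}
2. grab(d,a)  →  {inpos(a), inpos(d), inpos(e), near(a), near(d), near(e), on(a), on(c), on(d)}
optimal plan length = 2; 2 ≤ 2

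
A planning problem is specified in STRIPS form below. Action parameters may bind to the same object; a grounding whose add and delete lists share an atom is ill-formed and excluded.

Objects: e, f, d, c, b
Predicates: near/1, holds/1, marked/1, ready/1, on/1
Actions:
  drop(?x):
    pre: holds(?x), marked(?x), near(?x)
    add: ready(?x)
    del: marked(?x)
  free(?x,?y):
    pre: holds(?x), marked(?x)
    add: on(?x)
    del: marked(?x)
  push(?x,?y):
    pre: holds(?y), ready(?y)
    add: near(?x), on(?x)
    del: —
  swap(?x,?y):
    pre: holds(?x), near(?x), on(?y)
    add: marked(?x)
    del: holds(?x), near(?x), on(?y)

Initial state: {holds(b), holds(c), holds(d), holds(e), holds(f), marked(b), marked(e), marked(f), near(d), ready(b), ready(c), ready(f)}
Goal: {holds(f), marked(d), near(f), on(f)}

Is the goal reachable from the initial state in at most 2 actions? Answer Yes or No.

No

1. free(e,e)  →  {holds(b), holds(c), holds(d), holds(e), holds(f), marked(b), marked(f), near(d), on(e), ready(b), ready(c), ready(f)}
2. push(f,f)  →  {holds(b), holds(c), holds(d), holds(e), holds(f), marked(b), marked(f), near(d), near(f), on(e), on(f), ready(b), ready(c), ready(f)}
3. swap(d,e)  →  {holds(b), holds(c), holds(e), holds(f), marked(b), marked(d), marked(f), near(f), on(f), ready(b), ready(c), ready(f)}
optimal plan length = 3; 3 > 2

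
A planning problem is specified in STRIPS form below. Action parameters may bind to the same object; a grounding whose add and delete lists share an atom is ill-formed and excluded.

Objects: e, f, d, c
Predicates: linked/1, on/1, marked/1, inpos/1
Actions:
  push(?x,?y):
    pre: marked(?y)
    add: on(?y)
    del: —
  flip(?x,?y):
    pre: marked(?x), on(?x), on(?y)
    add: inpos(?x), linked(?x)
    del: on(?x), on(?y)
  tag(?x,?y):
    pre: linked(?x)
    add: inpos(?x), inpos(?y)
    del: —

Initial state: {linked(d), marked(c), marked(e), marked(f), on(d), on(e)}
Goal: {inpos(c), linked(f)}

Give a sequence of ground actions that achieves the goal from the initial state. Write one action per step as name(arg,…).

1. push(e,f)  →  {linked(d), marked(c), marked(e), marked(f), on(d), on(e), on(f)}
2. flip(f,e)  →  {inpos(f), linked(d), linked(f), marked(c), marked(e), marked(f), on(d)}
3. tag(f,c)  →  {inpos(c), inpos(f), linked(d), linked(f), marked(c), marked(e), marked(f), on(d)}

push(e,f); flip(f,e); tag(f,c)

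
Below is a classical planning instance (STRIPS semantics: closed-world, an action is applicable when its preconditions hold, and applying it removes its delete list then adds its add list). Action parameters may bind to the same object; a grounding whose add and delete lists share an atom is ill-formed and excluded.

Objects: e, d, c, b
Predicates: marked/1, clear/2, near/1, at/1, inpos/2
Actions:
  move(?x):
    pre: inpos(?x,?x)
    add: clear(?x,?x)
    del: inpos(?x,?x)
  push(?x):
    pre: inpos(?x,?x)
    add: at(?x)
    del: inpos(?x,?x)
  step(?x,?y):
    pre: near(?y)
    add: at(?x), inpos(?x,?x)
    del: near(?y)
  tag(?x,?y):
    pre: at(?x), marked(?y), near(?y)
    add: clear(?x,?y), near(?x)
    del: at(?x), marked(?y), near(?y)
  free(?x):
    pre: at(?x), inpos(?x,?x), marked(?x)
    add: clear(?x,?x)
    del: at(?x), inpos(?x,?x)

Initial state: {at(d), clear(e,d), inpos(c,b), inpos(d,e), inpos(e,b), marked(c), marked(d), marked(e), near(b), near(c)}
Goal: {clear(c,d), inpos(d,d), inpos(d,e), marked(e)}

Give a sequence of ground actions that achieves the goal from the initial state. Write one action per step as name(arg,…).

step(c,b); tag(d,c); tag(c,d); step(d,c)

1. step(c,b)  →  {at(c), at(d), clear(e,d), inpos(c,b), inpos(c,c), inpos(d,e), inpos(e,b), marked(c), marked(d), marked(e), near(c)}
2. tag(d,c)  →  {at(c), clear(d,c), clear(e,d), inpos(c,b), inpos(c,c), inpos(d,e), inpos(e,b), marked(d), marked(e), near(d)}
3. tag(c,d)  →  {clear(c,d), clear(d,c), clear(e,d), inpos(c,b), inpos(c,c), inpos(d,e), inpos(e,b), marked(e), near(c)}
4. step(d,c)  →  {at(d), clear(c,d), clear(d,c), clear(e,d), inpos(c,b), inpos(c,c), inpos(d,d), inpos(d,e), inpos(e,b), marked(e)}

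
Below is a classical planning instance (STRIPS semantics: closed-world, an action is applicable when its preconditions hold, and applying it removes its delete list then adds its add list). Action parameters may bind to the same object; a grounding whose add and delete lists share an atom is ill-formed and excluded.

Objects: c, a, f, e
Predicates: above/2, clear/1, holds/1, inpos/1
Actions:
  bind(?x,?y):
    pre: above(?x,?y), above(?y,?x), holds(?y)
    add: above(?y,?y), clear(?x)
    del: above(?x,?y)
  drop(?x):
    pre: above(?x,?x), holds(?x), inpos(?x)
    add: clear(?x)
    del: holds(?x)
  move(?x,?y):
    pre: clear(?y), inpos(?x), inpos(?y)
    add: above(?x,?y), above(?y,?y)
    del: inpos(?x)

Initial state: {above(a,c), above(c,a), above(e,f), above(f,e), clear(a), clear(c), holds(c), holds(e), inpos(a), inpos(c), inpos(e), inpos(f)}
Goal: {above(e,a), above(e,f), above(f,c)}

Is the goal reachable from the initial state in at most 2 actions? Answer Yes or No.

Yes

1. move(f,c)  →  {above(a,c), above(c,a), above(c,c), above(e,f), above(f,c), above(f,e), clear(a), clear(c), holds(c), holds(e), inpos(a), inpos(c), inpos(e)}
2. move(e,a)  →  {above(a,a), above(a,c), above(c,a), above(c,c), above(e,a), above(e,f), above(f,c), above(f,e), clear(a), clear(c), holds(c), holds(e), inpos(a), inpos(c)}
optimal plan length = 2; 2 ≤ 2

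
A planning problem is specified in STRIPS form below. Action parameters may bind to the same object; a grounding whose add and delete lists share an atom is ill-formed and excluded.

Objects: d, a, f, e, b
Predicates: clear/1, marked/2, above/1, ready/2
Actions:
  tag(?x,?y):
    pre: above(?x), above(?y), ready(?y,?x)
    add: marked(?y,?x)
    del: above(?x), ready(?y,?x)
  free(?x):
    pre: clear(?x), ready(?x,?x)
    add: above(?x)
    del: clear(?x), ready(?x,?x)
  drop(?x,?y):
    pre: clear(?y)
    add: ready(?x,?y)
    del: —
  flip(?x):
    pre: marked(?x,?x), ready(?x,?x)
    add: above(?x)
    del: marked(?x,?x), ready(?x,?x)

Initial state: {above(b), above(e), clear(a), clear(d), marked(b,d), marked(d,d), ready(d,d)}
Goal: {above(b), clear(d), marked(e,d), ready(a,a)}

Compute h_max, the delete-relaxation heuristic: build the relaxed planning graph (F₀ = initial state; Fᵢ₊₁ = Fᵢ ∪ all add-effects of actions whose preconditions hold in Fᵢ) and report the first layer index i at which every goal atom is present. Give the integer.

F0 = init (7 atoms)
F1 = F0 ∪ {above(d), ready(a,a), ready(a,d), ready(b,a), ready(b,d), ready(d,a), ready(e,a), ready(e,d), ready(f,a), ready(f,d)}  (17 atoms)
F2 = F1 ∪ {above(a), marked(e,d)}  (19 atoms)
goal ⊆ F2  ⇒  h_max = 2

2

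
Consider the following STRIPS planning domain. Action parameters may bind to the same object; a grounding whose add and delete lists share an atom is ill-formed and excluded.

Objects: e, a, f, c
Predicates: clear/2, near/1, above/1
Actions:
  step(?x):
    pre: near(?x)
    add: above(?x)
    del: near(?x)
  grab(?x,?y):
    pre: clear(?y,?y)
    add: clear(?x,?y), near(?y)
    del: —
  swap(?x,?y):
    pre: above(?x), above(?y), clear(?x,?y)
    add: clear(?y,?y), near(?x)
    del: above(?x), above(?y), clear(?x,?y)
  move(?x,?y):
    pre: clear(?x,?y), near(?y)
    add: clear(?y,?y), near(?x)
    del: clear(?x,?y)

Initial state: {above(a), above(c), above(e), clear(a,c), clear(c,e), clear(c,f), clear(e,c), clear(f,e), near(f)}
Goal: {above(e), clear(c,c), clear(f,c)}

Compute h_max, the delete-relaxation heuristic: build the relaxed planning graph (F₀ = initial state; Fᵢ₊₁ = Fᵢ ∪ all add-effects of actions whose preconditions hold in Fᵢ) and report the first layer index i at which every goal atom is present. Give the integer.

F0 = init (9 atoms)
F1 = F0 ∪ {above(f), clear(c,c), clear(e,e), clear(f,f), near(a), near(c), near(e)}  (16 atoms)
F2 = F1 ∪ {clear(a,e), clear(a,f), clear(e,f), clear(f,c)}  (20 atoms)
goal ⊆ F2  ⇒  h_max = 2

2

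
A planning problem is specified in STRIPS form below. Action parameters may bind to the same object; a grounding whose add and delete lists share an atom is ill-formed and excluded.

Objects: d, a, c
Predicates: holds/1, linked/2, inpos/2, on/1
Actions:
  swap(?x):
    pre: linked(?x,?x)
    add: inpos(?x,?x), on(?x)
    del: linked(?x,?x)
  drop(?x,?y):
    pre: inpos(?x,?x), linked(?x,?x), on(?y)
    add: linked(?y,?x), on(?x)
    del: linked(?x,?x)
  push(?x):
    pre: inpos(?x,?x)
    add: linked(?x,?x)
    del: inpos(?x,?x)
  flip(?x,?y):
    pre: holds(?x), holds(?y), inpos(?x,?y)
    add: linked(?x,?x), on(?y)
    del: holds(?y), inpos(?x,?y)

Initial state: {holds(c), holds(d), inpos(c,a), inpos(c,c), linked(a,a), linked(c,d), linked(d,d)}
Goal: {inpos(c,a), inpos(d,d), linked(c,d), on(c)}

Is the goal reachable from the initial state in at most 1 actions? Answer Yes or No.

1. swap(d)  →  {holds(c), holds(d), inpos(c,a), inpos(c,c), inpos(d,d), linked(a,a), linked(c,d), on(d)}
2. flip(c,c)  →  {holds(d), inpos(c,a), inpos(d,d), linked(a,a), linked(c,c), linked(c,d), on(c), on(d)}
optimal plan length = 2; 2 > 1

No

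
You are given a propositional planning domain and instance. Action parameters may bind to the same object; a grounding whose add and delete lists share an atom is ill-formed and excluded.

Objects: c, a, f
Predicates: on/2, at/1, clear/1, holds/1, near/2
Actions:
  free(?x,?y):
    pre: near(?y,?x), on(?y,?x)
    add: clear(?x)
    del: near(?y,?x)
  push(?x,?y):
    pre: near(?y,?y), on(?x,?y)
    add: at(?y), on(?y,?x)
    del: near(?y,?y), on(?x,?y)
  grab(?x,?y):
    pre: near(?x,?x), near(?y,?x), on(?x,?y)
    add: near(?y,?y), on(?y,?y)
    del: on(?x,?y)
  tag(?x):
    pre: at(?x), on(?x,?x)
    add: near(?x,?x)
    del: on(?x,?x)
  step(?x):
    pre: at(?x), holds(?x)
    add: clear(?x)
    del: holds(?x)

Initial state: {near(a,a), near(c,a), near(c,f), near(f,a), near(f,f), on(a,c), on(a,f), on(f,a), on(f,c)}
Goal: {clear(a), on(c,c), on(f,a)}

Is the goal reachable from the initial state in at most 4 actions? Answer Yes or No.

Yes

1. free(a,f)  →  {clear(a), near(a,a), near(c,a), near(c,f), near(f,f), on(a,c), on(a,f), on(f,a), on(f,c)}
2. grab(a,c)  →  {clear(a), near(a,a), near(c,a), near(c,c), near(c,f), near(f,f), on(a,f), on(c,c), on(f,a), on(f,c)}
optimal plan length = 2; 2 ≤ 4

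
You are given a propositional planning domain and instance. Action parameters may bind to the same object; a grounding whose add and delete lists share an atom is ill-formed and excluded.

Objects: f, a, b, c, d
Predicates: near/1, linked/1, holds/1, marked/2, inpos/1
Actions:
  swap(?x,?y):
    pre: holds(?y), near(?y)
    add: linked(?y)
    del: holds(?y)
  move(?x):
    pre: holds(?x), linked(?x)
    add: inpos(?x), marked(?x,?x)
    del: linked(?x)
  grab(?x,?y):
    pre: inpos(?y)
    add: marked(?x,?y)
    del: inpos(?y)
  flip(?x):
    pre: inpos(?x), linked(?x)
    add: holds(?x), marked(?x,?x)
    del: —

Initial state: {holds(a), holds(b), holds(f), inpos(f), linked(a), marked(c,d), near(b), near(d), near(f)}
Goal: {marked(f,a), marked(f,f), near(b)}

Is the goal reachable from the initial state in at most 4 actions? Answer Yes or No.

1. move(a)  →  {holds(a), holds(b), holds(f), inpos(a), inpos(f), marked(a,a), marked(c,d), near(b), near(d), near(f)}
2. grab(f,f)  →  {holds(a), holds(b), holds(f), inpos(a), marked(a,a), marked(c,d), marked(f,f), near(b), near(d), near(f)}
3. grab(f,a)  →  {holds(a), holds(b), holds(f), marked(a,a), marked(c,d), marked(f,a), marked(f,f), near(b), near(d), near(f)}
optimal plan length = 3; 3 ≤ 4

Yes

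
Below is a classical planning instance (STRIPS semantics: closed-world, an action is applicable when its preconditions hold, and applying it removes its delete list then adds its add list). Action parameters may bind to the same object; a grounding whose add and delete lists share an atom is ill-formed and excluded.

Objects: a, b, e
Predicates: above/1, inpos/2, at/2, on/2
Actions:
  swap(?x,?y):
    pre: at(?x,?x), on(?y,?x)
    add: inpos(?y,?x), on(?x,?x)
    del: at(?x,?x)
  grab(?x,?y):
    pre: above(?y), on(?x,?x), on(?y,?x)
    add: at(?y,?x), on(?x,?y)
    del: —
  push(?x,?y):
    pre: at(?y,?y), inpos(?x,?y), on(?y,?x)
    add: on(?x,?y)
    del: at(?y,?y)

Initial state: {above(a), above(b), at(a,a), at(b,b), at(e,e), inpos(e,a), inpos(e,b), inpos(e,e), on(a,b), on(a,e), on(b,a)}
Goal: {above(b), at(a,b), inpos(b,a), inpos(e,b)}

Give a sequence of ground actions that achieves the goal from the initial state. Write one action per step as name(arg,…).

swap(a,b); swap(b,a); grab(b,a)

1. swap(a,b)  →  {above(a), above(b), at(b,b), at(e,e), inpos(b,a), inpos(e,a), inpos(e,b), inpos(e,e), on(a,a), on(a,b), on(a,e), on(b,a)}
2. swap(b,a)  →  {above(a), above(b), at(e,e), inpos(a,b), inpos(b,a), inpos(e,a), inpos(e,b), inpos(e,e), on(a,a), on(a,b), on(a,e), on(b,a), on(b,b)}
3. grab(b,a)  →  {above(a), above(b), at(a,b), at(e,e), inpos(a,b), inpos(b,a), inpos(e,a), inpos(e,b), inpos(e,e), on(a,a), on(a,b), on(a,e), on(b,a), on(b,b)}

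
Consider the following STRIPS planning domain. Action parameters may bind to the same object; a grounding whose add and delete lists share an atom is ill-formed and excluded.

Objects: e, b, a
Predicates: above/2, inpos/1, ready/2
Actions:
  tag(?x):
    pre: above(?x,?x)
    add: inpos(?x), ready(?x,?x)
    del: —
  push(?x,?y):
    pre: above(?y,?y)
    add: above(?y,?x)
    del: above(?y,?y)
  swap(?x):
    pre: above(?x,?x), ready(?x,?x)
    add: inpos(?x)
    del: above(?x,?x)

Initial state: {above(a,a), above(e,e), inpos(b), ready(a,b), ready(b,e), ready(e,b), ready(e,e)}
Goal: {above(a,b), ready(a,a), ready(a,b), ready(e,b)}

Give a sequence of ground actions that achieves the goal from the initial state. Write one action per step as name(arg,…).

1. tag(a)  →  {above(a,a), above(e,e), inpos(a), inpos(b), ready(a,a), ready(a,b), ready(b,e), ready(e,b), ready(e,e)}
2. push(b,a)  →  {above(a,b), above(e,e), inpos(a), inpos(b), ready(a,a), ready(a,b), ready(b,e), ready(e,b), ready(e,e)}

tag(a); push(b,a)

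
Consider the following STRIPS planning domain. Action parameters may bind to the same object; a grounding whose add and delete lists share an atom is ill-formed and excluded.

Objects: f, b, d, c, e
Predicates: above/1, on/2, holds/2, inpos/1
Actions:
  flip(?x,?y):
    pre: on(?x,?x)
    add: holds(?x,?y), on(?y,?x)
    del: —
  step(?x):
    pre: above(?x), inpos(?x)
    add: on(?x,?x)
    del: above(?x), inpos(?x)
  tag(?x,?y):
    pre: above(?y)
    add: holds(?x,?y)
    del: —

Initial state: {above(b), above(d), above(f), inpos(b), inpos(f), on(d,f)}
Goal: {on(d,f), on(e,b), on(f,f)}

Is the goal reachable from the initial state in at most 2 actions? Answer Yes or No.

1. step(f)  →  {above(b), above(d), inpos(b), on(d,f), on(f,f)}
2. step(b)  →  {above(d), on(b,b), on(d,f), on(f,f)}
3. flip(b,e)  →  {above(d), holds(b,e), on(b,b), on(d,f), on(e,b), on(f,f)}
optimal plan length = 3; 3 > 2

No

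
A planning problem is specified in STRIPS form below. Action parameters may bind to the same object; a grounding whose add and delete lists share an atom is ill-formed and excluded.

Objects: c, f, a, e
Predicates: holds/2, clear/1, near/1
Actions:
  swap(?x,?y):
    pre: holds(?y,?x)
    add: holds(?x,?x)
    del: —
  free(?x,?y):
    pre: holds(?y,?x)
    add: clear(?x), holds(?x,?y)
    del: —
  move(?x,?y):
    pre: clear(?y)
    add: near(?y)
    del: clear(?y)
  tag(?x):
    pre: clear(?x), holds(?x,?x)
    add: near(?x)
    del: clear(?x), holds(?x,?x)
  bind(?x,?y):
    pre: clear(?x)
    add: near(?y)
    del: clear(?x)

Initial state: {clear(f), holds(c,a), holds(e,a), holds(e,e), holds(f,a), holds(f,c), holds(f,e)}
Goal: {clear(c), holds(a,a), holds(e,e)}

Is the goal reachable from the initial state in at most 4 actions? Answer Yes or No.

Yes

1. swap(a,c)  →  {clear(f), holds(a,a), holds(c,a), holds(e,a), holds(e,e), holds(f,a), holds(f,c), holds(f,e)}
2. free(c,f)  →  {clear(c), clear(f), holds(a,a), holds(c,a), holds(c,f), holds(e,a), holds(e,e), holds(f,a), holds(f,c), holds(f,e)}
optimal plan length = 2; 2 ≤ 4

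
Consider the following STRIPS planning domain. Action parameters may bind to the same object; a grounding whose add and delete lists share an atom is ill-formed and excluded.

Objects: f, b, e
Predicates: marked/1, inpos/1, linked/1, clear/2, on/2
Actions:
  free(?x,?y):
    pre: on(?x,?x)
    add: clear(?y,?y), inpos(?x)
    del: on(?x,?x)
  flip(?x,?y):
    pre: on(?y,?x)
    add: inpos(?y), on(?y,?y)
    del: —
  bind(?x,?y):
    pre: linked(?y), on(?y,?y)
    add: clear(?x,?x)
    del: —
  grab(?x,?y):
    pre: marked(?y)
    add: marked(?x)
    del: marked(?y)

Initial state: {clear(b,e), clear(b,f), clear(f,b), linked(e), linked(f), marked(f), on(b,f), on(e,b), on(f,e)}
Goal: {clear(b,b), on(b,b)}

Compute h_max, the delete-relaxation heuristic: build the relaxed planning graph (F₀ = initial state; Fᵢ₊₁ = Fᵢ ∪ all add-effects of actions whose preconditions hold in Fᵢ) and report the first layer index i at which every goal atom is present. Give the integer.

2

F0 = init (9 atoms)
F1 = F0 ∪ {inpos(b), inpos(e), inpos(f), marked(b), marked(e), on(b,b), on(e,e), on(f,f)}  (17 atoms)
F2 = F1 ∪ {clear(b,b), clear(e,e), clear(f,f)}  (20 atoms)
goal ⊆ F2  ⇒  h_max = 2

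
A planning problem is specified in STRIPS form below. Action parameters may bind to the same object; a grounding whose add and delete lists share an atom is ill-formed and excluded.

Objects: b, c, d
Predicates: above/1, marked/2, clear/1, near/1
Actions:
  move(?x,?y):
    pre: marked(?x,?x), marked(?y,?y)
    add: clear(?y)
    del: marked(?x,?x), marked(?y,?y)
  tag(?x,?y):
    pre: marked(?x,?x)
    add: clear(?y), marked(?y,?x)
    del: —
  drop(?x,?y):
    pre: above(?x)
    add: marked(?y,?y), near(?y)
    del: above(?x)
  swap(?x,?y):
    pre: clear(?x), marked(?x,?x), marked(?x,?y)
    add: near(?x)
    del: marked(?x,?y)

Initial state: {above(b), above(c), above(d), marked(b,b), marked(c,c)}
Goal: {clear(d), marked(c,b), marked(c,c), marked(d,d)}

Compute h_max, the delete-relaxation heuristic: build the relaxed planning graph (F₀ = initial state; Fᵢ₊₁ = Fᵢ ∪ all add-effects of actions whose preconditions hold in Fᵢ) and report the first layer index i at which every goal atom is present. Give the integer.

F0 = init (5 atoms)
F1 = F0 ∪ {clear(b), clear(c), clear(d), marked(b,c), marked(c,b), marked(d,b), marked(d,c), marked(d,d), near(b), near(c), near(d)}  (16 atoms)
goal ⊆ F1  ⇒  h_max = 1

1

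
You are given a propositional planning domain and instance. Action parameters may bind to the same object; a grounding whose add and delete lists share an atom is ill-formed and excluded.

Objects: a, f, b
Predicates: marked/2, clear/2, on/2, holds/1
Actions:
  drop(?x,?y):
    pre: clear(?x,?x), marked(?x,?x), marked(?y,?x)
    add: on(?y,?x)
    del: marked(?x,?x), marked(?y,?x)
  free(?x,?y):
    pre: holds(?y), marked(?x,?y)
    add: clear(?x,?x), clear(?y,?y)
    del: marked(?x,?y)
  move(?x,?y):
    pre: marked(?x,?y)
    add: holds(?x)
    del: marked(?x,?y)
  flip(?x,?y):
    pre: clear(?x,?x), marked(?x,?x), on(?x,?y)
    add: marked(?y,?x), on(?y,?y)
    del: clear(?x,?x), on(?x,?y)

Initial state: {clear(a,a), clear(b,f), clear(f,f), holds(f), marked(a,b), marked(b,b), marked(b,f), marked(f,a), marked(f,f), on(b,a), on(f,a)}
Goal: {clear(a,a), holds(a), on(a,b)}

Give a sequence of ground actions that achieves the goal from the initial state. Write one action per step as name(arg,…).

1. free(b,f)  →  {clear(a,a), clear(b,b), clear(b,f), clear(f,f), holds(f), marked(a,b), marked(b,b), marked(f,a), marked(f,f), on(b,a), on(f,a)}
2. drop(b,a)  →  {clear(a,a), clear(b,b), clear(b,f), clear(f,f), holds(f), marked(f,a), marked(f,f), on(a,b), on(b,a), on(f,a)}
3. flip(f,a)  →  {clear(a,a), clear(b,b), clear(b,f), holds(f), marked(a,f), marked(f,a), marked(f,f), on(a,a), on(a,b), on(b,a)}
4. move(a,f)  →  {clear(a,a), clear(b,b), clear(b,f), holds(a), holds(f), marked(f,a), marked(f,f), on(a,a), on(a,b), on(b,a)}

free(b,f); drop(b,a); flip(f,a); move(a,f)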